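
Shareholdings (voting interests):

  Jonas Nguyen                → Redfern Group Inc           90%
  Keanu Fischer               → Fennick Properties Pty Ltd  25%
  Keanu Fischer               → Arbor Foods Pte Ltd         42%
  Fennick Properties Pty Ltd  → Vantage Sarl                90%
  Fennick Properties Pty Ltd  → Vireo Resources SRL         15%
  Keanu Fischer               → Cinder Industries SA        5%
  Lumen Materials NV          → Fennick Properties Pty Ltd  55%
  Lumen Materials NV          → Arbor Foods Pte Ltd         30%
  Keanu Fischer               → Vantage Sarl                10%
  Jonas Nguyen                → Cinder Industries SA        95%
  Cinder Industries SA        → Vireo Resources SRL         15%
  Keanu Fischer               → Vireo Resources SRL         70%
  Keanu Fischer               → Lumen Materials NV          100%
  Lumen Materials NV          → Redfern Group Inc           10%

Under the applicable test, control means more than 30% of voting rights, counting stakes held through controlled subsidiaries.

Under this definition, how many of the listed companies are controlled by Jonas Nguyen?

Jonas holds 95% of Cinder, so Jonas controls Cinder.
Jonas holds 90% of Redfern, so Jonas controls Redfern.
No other company's threshold is met.
Jonas controls 2 companies.

2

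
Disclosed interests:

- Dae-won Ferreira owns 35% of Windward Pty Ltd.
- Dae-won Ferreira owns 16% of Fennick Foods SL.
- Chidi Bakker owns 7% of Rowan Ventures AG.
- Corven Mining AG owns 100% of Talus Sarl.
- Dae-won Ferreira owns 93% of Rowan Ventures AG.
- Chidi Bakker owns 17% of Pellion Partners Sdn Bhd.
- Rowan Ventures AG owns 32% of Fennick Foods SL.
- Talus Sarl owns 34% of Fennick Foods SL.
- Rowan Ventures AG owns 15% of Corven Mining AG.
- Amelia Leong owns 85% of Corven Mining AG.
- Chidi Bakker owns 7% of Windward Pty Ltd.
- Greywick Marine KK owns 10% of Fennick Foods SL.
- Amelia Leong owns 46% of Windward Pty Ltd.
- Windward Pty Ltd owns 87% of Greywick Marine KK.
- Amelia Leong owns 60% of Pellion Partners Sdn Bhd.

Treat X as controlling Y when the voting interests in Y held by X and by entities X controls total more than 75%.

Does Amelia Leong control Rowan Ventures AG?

No

Amelia holds 85% of Corven, so Amelia controls Corven.
Corven holds 100% of Talus, so Amelia controls Talus.
Neither Amelia nor any entity Amelia controls holds any voting interest in Rowan.
So Amelia does not control Rowan.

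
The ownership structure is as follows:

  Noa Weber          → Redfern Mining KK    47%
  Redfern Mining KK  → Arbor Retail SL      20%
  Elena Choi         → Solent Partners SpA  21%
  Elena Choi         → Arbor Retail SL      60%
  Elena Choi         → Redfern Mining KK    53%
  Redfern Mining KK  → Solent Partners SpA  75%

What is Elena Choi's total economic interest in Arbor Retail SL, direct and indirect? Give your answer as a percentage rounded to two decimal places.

70.60%

Elena reaches Arbor along 2 paths.
Direct stake: 60% = 60%.
Via Redfern: 53% × 20% = 10.6%.
Total: 60% + 10.6% = 70.6%.
Rounded: 70.60%.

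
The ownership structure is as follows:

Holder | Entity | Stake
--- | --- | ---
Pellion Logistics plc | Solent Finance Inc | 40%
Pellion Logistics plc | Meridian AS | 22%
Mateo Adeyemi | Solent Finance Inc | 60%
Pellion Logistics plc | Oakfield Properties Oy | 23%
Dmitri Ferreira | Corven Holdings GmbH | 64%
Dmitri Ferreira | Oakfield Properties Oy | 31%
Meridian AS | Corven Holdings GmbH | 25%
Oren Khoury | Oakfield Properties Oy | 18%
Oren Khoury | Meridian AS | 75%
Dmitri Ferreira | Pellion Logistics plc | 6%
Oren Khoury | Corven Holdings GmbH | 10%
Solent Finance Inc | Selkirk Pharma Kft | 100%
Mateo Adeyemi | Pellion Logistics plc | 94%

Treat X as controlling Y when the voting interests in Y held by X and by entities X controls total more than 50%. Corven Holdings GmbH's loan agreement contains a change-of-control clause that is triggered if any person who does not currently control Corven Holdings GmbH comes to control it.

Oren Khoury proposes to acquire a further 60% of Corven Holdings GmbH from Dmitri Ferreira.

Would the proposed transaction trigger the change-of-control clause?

The purchase adds only to Oren's holdings (Dmitri's stake shrinks), so Oren is the only person who could newly come to control Corven.
Oren holds 75% of Meridian, so Oren controls Meridian.
In Corven, Oren's side holds only 10% + 25% = 35%, not > 50%.
So before the transaction, Oren does not control Corven.
After the purchase, Oren's direct stake in Corven rises to 10% + 60% = 70%, and Dmitri's stake falls to 4%.
Oren and Meridian together hold 70% + 25% = 95% of Corven, so Oren controls Corven.
Oren did not control Corven before and does after, so the clause is triggered.

Yes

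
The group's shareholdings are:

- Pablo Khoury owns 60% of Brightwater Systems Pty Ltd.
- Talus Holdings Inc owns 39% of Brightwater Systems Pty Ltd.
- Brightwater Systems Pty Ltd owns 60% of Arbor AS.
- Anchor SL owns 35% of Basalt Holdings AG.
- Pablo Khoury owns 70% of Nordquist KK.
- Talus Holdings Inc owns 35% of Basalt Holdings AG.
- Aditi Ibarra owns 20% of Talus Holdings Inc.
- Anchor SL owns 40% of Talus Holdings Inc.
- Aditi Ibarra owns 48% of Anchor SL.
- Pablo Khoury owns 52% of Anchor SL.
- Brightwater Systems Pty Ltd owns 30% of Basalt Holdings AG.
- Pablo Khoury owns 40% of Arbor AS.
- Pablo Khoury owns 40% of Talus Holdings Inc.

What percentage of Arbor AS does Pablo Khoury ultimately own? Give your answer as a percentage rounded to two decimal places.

90.23%

Pablo reaches Arbor along 4 paths.
Direct stake: 40% = 40%.
Via Talus → Brightwater: 40% × 39% × 60% = 9.36%.
Via Anchor → Talus → Brightwater: 52% × 40% × 39% × 60% = 4.8672%.
Via Brightwater: 60% × 60% = 36%.
Total: 40% + 9.36% + 4.8672% + 36% = 90.2272%.
Rounded: 90.23%.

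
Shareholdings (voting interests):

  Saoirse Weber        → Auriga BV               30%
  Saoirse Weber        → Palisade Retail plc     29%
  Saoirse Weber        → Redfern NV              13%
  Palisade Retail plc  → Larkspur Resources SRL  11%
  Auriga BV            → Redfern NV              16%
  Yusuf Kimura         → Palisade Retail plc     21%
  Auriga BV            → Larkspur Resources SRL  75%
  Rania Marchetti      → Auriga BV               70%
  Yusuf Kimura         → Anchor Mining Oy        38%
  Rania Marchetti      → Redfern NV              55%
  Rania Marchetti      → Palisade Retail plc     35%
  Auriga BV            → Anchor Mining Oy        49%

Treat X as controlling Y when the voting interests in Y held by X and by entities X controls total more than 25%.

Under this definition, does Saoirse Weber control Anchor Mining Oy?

Saoirse holds 30% of Auriga, so Saoirse controls Auriga.
Auriga holds 49% of Anchor, so Saoirse controls Anchor.

Yes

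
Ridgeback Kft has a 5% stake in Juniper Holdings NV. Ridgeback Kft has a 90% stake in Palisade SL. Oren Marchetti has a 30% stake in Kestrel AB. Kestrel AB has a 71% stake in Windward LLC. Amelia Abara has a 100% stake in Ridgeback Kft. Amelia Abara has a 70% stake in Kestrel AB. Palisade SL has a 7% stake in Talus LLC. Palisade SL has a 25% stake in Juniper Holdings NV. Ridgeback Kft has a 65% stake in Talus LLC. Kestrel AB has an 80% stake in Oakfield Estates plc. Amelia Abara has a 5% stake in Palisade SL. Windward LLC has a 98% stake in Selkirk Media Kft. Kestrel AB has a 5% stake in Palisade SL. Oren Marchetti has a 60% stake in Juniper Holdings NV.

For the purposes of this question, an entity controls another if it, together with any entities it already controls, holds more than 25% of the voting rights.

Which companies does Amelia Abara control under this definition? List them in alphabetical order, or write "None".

Juniper Holdings NV, Kestrel AB, Oakfield Estates plc, Palisade SL, Ridgeback Kft, Selkirk Media Kft, Talus LLC, Windward LLC

Amelia holds 70% of Kestrel, so Amelia controls Kestrel.
Amelia holds 100% of Ridgeback, so Amelia controls Ridgeback.
Kestrel holds 71% of Windward, so Amelia controls Windward.
Ridgeback and Kestrel and Amelia together hold 90% + 5% + 5% = 100% of Palisade, so Amelia controls Palisade.
Kestrel holds 80% of Oakfield, so Amelia controls Oakfield.
Ridgeback and Palisade together hold 65% + 7% = 72% of Talus, so Amelia controls Talus.
Ridgeback and Palisade together hold 5% + 25% = 30% of Juniper, so Amelia controls Juniper.
Windward holds 98% of Selkirk, so Amelia controls Selkirk.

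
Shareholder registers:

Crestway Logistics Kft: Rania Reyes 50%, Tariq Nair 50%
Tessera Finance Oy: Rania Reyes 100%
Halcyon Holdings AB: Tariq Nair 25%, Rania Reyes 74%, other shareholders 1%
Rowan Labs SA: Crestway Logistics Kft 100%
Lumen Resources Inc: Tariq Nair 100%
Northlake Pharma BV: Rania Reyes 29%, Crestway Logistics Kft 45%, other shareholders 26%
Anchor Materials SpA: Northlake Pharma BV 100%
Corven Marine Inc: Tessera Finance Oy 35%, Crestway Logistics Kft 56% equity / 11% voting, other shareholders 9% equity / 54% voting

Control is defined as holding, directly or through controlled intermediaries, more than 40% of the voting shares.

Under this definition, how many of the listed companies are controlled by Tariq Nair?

Tariq holds 50% of Crestway, so Tariq controls Crestway.
Crestway holds 100% of Rowan, so Tariq controls Rowan.
Tariq holds 100% of Lumen, so Tariq controls Lumen.
Crestway holds 45% of Northlake, so Tariq controls Northlake.
Northlake holds 100% of Anchor, so Tariq controls Anchor.
No other company's threshold is met.
Tariq controls 5 companies.

5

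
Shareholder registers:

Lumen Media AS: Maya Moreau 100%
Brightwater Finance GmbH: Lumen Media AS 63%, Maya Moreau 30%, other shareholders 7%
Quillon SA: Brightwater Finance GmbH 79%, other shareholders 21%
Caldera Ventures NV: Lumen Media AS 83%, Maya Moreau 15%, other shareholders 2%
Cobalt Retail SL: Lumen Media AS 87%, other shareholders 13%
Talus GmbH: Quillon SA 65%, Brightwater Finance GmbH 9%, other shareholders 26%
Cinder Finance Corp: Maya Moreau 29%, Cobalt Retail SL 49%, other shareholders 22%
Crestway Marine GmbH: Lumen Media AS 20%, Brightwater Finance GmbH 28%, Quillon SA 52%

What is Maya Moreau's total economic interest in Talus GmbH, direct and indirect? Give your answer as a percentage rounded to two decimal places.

Maya reaches Talus along 4 paths.
Via Lumen → Brightwater → Quillon: 100% × 63% × 79% × 65% = 32.3505%.
Via Brightwater → Quillon: 30% × 79% × 65% = 15.405%.
Via Lumen → Brightwater: 100% × 63% × 9% = 5.67%.
Via Brightwater: 30% × 9% = 2.7%.
Total: 32.3505% + 15.405% + 5.67% + 2.7% = 56.1255%.
Rounded: 56.13%.

56.13%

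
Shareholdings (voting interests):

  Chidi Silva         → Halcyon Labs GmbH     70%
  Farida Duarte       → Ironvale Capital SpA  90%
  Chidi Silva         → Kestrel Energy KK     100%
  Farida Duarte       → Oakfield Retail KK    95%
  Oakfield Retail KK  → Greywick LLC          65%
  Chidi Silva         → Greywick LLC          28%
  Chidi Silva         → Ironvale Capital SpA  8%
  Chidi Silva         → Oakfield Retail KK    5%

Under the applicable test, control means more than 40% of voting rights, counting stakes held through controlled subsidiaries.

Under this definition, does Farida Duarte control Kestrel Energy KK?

Farida holds 90% of Ironvale, so Farida controls Ironvale.
Farida holds 95% of Oakfield, so Farida controls Oakfield.
Oakfield holds 65% of Greywick, so Farida controls Greywick.
Neither Farida nor any entity Farida controls holds any voting interest in Kestrel.
So Farida does not control Kestrel.

No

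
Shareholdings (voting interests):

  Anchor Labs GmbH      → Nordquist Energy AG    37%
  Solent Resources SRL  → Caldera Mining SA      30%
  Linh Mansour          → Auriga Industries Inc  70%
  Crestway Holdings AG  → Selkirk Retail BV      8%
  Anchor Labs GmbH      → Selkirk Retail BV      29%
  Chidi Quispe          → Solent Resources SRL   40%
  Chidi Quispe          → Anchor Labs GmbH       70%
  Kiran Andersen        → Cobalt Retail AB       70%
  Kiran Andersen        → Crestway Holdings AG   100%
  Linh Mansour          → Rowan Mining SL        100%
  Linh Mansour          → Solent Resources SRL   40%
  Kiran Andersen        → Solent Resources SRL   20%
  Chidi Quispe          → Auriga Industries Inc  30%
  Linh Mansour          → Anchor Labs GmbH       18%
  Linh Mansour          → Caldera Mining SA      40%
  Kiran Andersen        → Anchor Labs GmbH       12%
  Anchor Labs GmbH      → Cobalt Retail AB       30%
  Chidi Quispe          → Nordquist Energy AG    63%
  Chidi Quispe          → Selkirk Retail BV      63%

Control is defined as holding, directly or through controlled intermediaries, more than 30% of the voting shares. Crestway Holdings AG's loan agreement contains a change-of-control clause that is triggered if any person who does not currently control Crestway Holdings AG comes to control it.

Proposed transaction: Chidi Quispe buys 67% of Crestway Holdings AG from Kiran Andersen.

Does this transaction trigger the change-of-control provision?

The purchase adds only to Chidi's holdings (Kiran's stake shrinks), so Chidi is the only person who could newly come to control Crestway.
Chidi holds 40% of Solent, so Chidi controls Solent.
Chidi holds 70% of Anchor, so Chidi controls Anchor.
Anchor and Chidi together hold 37% + 63% = 100% of Nordquist, so Chidi controls Nordquist.
Chidi and Anchor together hold 63% + 29% = 92% of Selkirk, so Chidi controls Selkirk.
Neither Chidi nor any entity Chidi controls holds any voting interest in Crestway.
So before the transaction, Chidi does not control Crestway.
After the purchase, Chidi holds 67% of Crestway directly, and Kiran's stake falls to 33%.
Chidi holds 67% of Crestway, so Chidi controls Crestway.
Chidi did not control Crestway before and does after, so the clause is triggered.

Yes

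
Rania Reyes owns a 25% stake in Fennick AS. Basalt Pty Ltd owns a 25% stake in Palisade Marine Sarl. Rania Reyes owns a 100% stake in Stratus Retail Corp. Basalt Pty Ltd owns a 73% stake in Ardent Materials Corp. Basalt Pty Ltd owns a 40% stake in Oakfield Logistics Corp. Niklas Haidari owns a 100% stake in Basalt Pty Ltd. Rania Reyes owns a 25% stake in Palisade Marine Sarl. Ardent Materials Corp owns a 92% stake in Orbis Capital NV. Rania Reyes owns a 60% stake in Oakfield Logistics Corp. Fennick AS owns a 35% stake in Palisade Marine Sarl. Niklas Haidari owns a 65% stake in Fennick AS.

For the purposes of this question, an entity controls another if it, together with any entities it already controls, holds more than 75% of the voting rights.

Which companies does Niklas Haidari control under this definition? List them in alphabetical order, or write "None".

Niklas holds 100% of Basalt, so Niklas controls Basalt.
No other company's threshold is met.

Basalt Pty Ltd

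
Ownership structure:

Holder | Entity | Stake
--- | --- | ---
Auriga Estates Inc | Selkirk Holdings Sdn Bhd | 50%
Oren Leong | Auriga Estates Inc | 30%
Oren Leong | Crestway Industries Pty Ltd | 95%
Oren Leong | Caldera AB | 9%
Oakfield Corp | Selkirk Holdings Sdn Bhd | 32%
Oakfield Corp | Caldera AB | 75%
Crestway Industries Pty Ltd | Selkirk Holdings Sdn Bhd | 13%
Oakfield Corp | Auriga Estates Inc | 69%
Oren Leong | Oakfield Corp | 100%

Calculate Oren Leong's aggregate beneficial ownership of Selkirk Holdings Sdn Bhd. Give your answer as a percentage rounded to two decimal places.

93.85%

Oren reaches Selkirk along 4 paths.
Via Auriga: 30% × 50% = 15%.
Via Oakfield → Auriga: 100% × 69% × 50% = 34.5%.
Via Oakfield: 100% × 32% = 32%.
Via Crestway: 95% × 13% = 12.35%.
Total: 15% + 34.5% + 32% + 12.35% = 93.85%.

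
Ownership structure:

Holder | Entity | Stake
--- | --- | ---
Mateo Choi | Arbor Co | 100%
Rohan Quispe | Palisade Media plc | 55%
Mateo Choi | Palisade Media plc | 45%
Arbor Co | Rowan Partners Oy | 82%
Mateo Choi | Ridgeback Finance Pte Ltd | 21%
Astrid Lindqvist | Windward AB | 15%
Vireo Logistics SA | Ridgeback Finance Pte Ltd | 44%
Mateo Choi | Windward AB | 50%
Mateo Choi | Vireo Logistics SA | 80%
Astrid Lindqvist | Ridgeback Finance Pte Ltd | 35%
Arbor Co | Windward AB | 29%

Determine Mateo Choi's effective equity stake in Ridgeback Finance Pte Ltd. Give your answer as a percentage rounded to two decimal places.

56.20%

Mateo reaches Ridgeback along 2 paths.
Direct stake: 21% = 21%.
Via Vireo: 80% × 44% = 35.2%.
Total: 21% + 35.2% = 56.2%.
Rounded: 56.20%.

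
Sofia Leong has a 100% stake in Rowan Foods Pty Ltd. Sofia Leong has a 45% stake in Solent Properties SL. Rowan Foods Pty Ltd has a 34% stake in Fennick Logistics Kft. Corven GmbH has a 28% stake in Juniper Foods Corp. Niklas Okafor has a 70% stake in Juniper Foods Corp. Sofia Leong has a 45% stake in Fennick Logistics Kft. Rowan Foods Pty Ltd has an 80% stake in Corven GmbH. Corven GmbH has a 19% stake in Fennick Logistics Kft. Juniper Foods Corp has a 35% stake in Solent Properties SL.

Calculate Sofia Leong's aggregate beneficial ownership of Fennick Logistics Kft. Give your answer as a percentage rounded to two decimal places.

94.20%

Sofia reaches Fennick along 3 paths.
Direct stake: 45% = 45%.
Via Rowan → Corven: 100% × 80% × 19% = 15.2%.
Via Rowan: 100% × 34% = 34%.
Total: 45% + 15.2% + 34% = 94.2%.
Rounded: 94.20%.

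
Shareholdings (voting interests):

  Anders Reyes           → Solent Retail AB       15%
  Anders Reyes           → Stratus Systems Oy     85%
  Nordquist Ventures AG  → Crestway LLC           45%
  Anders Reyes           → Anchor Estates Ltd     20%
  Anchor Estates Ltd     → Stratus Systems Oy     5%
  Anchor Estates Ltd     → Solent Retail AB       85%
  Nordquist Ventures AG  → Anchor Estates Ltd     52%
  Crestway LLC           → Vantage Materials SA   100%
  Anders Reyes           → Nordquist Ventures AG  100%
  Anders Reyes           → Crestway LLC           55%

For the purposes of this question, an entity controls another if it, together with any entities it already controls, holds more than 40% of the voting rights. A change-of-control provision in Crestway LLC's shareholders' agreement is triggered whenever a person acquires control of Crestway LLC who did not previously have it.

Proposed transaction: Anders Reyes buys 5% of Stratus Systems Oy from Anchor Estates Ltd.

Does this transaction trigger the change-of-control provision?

No

The purchase adds only to Anders's holdings (Anchor's stake shrinks), so Anders is the only person who could newly come to control Crestway.
Anders holds 100% of Nordquist, so Anders controls Nordquist.
Anders and Nordquist together hold 55% + 45% = 100% of Crestway, so Anders controls Crestway.
So Anders already controls Crestway before the transaction.
After the purchase, Anders's direct stake in Stratus rises to 85% + 5% = 90%, and Anchor's stake falls to 0%.
Anders controlled Crestway already, so this is not a new person acquiring control; every other person's position is unchanged or reduced.
No new person acquires control, so the clause is not triggered.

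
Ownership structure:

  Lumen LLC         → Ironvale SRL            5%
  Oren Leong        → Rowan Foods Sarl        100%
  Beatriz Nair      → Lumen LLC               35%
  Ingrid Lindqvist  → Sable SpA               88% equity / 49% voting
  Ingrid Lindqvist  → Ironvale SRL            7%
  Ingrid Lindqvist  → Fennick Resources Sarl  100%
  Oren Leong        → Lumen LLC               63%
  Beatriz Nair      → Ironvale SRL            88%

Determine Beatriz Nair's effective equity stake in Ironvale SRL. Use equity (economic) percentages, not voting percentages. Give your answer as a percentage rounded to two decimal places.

89.75%

Beatriz reaches Ironvale along 2 paths.
Via Lumen: 35% × 5% = 1.75%.
Direct stake: 88% = 88%.
Total: 1.75% + 88% = 89.75%.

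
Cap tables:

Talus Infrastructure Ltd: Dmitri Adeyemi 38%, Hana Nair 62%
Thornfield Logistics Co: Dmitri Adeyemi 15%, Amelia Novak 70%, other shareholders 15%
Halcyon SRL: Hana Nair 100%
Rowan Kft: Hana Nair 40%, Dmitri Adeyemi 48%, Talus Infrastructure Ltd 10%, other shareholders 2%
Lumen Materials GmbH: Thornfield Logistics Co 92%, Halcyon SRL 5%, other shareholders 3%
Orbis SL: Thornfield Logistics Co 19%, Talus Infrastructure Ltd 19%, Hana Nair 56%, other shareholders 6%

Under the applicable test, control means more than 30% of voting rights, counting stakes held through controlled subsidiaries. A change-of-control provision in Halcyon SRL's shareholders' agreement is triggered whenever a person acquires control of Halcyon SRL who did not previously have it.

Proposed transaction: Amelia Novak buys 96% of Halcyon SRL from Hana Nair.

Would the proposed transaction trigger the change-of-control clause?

Yes

The purchase adds only to Amelia's holdings (Hana's stake shrinks), so Amelia is the only person who could newly come to control Halcyon.
Amelia holds 70% of Thornfield, so Amelia controls Thornfield.
Thornfield holds 92% of Lumen, so Amelia controls Lumen.
Neither Amelia nor any entity Amelia controls holds any voting interest in Halcyon.
So before the transaction, Amelia does not control Halcyon.
After the purchase, Amelia holds 96% of Halcyon directly, and Hana's stake falls to 4%.
Amelia holds 96% of Halcyon, so Amelia controls Halcyon.
Amelia did not control Halcyon before and does after, so the clause is triggered.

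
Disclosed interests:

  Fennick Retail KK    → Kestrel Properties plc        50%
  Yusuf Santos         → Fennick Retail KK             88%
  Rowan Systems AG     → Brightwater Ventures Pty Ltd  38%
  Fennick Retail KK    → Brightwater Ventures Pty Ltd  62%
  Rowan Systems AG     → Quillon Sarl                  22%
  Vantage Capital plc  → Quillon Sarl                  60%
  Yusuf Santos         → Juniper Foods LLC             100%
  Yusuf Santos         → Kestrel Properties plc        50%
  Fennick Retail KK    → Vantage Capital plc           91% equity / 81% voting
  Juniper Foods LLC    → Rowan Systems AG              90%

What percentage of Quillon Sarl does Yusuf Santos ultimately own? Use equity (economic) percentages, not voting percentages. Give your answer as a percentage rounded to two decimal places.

Yusuf reaches Quillon along 2 paths.
Via Juniper → Rowan: 100% × 90% × 22% = 19.8%.
Via Fennick → Vantage: 88% × 91% × 60% = 48.048%.
Total: 19.8% + 48.048% = 67.848%.
Rounded: 67.85%.

67.85%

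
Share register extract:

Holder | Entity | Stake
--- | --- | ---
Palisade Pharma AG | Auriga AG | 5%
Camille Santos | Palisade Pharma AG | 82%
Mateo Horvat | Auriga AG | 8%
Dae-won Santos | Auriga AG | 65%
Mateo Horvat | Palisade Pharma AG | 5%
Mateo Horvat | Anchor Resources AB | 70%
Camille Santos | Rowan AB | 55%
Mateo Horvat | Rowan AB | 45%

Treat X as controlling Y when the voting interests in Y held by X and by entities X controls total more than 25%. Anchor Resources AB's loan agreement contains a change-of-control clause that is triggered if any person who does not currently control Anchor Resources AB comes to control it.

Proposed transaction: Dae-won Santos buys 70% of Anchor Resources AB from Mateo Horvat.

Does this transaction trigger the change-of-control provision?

Yes

The purchase adds only to Dae-won's holdings (Mateo's stake shrinks), so Dae-won is the only person who could newly come to control Anchor.
Dae-won holds 65% of Auriga, so Dae-won controls Auriga.
Neither Dae-won nor any entity Dae-won controls holds any voting interest in Anchor.
So before the transaction, Dae-won does not control Anchor.
After the purchase, Dae-won holds 70% of Anchor directly, and Mateo's stake falls to 0%.
Dae-won holds 70% of Anchor, so Dae-won controls Anchor.
Dae-won did not control Anchor before and does after, so the clause is triggered.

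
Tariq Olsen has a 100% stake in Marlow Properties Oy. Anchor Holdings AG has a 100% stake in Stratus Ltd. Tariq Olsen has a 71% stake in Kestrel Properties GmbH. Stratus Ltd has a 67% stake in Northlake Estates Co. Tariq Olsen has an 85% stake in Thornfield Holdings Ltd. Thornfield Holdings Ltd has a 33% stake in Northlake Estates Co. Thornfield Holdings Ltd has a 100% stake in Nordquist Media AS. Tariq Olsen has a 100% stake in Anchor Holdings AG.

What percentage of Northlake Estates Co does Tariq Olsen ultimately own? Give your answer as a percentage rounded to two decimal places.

95.05%

Tariq reaches Northlake along 2 paths.
Via Anchor → Stratus: 100% × 100% × 67% = 67%.
Via Thornfield: 85% × 33% = 28.05%.
Total: 67% + 28.05% = 95.05%.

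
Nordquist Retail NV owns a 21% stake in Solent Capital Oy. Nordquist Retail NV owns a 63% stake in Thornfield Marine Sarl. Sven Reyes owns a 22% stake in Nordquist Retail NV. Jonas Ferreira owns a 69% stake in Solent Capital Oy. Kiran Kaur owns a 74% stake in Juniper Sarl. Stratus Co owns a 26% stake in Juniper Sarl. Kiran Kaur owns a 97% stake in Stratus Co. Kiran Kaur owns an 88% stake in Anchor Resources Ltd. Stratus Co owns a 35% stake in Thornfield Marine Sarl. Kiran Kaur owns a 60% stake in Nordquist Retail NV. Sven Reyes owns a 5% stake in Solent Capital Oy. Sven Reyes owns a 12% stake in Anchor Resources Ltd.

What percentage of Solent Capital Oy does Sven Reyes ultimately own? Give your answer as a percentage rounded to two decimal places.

Sven reaches Solent along 2 paths.
Via Nordquist: 22% × 21% = 4.62%.
Direct stake: 5% = 5%.
Total: 4.62% + 5% = 9.62%.

9.62%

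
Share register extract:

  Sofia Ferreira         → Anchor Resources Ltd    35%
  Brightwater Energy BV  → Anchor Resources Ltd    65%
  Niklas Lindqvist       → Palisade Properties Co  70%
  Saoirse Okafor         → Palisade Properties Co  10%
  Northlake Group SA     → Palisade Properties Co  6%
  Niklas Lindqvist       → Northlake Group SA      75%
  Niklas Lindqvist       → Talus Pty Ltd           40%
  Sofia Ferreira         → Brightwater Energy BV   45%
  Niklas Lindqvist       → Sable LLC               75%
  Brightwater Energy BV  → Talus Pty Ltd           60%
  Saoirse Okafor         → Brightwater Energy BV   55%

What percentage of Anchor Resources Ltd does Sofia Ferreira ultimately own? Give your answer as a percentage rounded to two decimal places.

Sofia reaches Anchor along 2 paths.
Via Brightwater: 45% × 65% = 29.25%.
Direct stake: 35% = 35%.
Total: 29.25% + 35% = 64.25%.

64.25%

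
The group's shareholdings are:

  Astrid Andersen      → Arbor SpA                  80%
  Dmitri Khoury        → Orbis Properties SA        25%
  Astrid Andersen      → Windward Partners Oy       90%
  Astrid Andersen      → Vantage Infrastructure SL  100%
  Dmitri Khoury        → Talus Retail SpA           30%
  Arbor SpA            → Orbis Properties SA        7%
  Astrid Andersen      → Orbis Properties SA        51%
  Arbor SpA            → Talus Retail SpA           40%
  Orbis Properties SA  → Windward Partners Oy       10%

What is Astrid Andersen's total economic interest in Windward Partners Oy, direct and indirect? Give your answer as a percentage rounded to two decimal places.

95.66%

Astrid reaches Windward along 3 paths.
Direct stake: 90% = 90%.
Via Orbis: 51% × 10% = 5.1%.
Via Arbor → Orbis: 80% × 7% × 10% = 0.56%.
Total: 90% + 5.1% + 0.56% = 95.66%.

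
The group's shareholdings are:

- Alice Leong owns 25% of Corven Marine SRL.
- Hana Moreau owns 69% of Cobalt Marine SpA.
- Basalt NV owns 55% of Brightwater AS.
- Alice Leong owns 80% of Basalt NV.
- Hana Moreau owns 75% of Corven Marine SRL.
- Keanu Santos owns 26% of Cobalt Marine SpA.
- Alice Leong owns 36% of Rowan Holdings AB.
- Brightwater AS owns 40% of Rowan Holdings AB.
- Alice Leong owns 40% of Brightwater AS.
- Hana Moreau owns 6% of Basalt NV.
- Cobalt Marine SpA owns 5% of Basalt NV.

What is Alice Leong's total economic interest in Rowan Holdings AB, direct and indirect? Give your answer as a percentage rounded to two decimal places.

Alice reaches Rowan along 3 paths.
Via Basalt → Brightwater: 80% × 55% × 40% = 17.6%.
Via Brightwater: 40% × 40% = 16%.
Direct stake: 36% = 36%.
Total: 17.6% + 16% + 36% = 69.6%.
Rounded: 69.60%.

69.60%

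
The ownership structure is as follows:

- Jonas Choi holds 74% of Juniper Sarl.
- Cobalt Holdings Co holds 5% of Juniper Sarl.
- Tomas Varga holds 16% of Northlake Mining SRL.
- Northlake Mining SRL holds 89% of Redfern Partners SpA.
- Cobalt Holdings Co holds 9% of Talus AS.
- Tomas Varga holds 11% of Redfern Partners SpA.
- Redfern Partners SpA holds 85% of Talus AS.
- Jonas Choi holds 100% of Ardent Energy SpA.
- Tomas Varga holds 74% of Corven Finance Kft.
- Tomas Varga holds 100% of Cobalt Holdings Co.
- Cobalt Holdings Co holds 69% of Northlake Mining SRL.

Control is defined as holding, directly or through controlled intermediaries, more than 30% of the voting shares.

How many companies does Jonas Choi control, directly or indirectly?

Jonas holds 74% of Juniper, so Jonas controls Juniper.
Jonas holds 100% of Ardent, so Jonas controls Ardent.
No other company's threshold is met.
Jonas controls 2 companies.

2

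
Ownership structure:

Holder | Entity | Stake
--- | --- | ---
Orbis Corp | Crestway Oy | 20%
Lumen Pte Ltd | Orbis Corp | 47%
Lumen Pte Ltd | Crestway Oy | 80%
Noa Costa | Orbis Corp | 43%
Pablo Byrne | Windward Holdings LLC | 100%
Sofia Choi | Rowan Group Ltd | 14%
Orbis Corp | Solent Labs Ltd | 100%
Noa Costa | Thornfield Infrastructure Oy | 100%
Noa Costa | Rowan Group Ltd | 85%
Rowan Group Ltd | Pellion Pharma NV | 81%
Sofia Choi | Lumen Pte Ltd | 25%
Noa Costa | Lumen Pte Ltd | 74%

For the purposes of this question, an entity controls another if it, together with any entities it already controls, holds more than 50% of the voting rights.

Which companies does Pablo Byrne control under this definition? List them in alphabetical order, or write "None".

Pablo holds 100% of Windward, so Pablo controls Windward.
No other company's threshold is met.

Windward Holdings LLC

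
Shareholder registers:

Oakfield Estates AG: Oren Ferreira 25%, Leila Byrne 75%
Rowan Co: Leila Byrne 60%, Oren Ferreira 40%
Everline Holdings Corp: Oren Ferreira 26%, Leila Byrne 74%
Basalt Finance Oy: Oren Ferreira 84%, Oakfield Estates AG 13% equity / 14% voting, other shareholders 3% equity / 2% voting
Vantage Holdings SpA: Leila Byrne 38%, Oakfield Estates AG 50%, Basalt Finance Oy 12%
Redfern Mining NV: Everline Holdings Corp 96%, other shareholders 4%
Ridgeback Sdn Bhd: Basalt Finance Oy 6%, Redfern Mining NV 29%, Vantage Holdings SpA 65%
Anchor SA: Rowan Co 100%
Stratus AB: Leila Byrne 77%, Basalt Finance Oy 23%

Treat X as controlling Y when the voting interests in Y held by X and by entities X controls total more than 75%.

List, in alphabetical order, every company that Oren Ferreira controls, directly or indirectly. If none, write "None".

Oren holds 84% of Basalt, so Oren controls Basalt.
No other company's threshold is met.

Basalt Finance Oy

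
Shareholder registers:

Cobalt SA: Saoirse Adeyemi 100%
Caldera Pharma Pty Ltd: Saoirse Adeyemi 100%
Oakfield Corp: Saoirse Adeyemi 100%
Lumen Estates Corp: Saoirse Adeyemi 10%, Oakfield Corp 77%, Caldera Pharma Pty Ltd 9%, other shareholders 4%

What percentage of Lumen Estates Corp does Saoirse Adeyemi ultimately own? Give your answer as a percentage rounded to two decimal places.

Saoirse reaches Lumen along 3 paths.
Direct stake: 10% = 10%.
Via Oakfield: 100% × 77% = 77%.
Via Caldera: 100% × 9% = 9%.
Total: 10% + 77% + 9% = 96%.
Rounded: 96.00%.

96.00%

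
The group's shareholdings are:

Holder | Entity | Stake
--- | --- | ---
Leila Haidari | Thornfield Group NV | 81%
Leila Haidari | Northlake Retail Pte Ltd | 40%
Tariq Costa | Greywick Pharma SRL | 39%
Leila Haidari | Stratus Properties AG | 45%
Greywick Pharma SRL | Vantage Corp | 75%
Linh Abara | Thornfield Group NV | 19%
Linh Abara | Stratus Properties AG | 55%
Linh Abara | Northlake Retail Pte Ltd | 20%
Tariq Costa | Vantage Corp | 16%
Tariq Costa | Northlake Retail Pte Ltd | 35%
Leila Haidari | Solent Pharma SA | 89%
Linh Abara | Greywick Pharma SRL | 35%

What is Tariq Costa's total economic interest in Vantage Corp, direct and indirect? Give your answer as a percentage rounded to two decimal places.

45.25%

Tariq reaches Vantage along 2 paths.
Via Greywick: 39% × 75% = 29.25%.
Direct stake: 16% = 16%.
Total: 29.25% + 16% = 45.25%.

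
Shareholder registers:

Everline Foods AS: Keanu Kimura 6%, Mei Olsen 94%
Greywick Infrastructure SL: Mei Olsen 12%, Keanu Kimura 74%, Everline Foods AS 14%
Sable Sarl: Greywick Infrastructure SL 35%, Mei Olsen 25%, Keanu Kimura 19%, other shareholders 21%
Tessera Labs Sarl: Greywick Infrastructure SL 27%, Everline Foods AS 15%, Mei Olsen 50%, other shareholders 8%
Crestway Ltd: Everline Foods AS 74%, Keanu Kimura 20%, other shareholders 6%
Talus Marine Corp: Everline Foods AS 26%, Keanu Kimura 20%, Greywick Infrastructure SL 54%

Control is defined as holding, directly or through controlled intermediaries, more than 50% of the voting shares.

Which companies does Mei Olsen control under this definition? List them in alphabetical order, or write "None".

Crestway Ltd, Everline Foods AS, Tessera Labs Sarl

Mei holds 94% of Everline, so Mei controls Everline.
Everline and Mei together hold 15% + 50% = 65% of Tessera, so Mei controls Tessera.
Everline holds 74% of Crestway, so Mei controls Crestway.
No other company's threshold is met.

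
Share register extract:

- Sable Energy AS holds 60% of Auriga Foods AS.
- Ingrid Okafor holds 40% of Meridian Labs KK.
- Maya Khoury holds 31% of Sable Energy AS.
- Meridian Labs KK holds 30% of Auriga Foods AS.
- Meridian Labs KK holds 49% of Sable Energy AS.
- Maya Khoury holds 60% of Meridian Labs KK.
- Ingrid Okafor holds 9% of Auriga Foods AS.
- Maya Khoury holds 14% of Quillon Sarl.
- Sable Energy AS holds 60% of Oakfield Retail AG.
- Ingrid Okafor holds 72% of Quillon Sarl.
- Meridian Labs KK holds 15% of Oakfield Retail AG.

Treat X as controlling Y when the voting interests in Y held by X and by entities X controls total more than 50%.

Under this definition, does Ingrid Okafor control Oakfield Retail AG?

No

Ingrid holds 72% of Quillon, so Ingrid controls Quillon.
Neither Ingrid nor any entity Ingrid controls holds any voting interest in Oakfield.
So Ingrid does not control Oakfield.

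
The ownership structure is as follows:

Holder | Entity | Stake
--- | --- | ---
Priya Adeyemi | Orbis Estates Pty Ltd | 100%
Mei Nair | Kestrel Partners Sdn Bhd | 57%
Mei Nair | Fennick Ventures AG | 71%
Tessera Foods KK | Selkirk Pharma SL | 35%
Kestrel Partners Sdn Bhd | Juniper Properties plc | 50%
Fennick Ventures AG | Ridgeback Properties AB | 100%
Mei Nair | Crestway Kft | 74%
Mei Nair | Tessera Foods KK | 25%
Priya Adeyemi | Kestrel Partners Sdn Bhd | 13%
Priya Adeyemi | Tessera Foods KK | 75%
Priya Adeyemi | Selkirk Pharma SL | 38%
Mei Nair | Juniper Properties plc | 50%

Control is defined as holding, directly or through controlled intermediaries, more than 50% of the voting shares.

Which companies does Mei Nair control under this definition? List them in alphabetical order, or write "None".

Mei holds 71% of Fennick, so Mei controls Fennick.
Mei holds 57% of Kestrel, so Mei controls Kestrel.
Mei holds 74% of Crestway, so Mei controls Crestway.
Fennick holds 100% of Ridgeback, so Mei controls Ridgeback.
Kestrel and Mei together hold 50% + 50% = 100% of Juniper, so Mei controls Juniper.
No other company's threshold is met.

Crestway Kft, Fennick Ventures AG, Juniper Properties plc, Kestrel Partners Sdn Bhd, Ridgeback Properties AB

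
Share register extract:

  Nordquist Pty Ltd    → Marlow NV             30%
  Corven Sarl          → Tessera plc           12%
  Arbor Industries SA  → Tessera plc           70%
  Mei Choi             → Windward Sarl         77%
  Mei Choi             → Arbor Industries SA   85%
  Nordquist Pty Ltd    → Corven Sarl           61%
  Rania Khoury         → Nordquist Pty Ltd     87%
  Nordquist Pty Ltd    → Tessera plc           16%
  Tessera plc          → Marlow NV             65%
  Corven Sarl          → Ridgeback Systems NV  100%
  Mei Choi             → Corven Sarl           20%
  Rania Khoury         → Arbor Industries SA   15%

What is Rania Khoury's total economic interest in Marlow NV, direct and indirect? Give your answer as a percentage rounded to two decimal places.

46.11%

Rania reaches Marlow along 4 paths.
Via Nordquist: 87% × 30% = 26.1%.
Via Nordquist → Corven → Tessera: 87% × 61% × 12% × 65% = 4.13946%.
Via Arbor → Tessera: 15% × 70% × 65% = 6.825%.
Via Nordquist → Tessera: 87% × 16% × 65% = 9.048%.
Total: 26.1% + 4.13946% + 6.825% + 9.048% = 46.11246%.
Rounded: 46.11%.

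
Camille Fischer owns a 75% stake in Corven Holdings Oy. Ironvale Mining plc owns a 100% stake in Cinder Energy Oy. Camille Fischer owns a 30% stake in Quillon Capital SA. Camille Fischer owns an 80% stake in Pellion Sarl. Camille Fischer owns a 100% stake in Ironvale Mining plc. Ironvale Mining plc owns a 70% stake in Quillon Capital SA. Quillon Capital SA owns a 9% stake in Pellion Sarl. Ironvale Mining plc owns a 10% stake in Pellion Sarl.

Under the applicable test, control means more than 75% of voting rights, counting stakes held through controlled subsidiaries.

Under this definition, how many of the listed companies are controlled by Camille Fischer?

Camille holds 100% of Ironvale, so Camille controls Ironvale.
Ironvale and Camille together hold 70% + 30% = 100% of Quillon, so Camille controls Quillon.
Ironvale holds 100% of Cinder, so Camille controls Cinder.
Ironvale and Quillon and Camille together hold 10% + 9% + 80% = 99% of Pellion, so Camille controls Pellion.
No other company's threshold is met.
Camille controls 4 companies.

4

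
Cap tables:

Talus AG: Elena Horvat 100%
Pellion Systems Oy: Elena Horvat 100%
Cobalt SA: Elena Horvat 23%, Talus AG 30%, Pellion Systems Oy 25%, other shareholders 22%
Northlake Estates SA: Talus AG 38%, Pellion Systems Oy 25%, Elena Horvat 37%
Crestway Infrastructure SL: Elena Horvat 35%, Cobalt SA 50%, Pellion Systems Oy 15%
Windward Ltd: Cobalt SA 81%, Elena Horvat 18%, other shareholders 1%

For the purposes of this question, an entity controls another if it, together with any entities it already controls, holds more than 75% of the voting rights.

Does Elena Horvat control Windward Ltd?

Elena holds 100% of Talus, so Elena controls Talus.
Elena holds 100% of Pellion, so Elena controls Pellion.
Elena and Talus and Pellion together hold 23% + 30% + 25% = 78% of Cobalt, so Elena controls Cobalt.
Cobalt and Elena together hold 81% + 18% = 99% of Windward, so Elena controls Windward.

Yes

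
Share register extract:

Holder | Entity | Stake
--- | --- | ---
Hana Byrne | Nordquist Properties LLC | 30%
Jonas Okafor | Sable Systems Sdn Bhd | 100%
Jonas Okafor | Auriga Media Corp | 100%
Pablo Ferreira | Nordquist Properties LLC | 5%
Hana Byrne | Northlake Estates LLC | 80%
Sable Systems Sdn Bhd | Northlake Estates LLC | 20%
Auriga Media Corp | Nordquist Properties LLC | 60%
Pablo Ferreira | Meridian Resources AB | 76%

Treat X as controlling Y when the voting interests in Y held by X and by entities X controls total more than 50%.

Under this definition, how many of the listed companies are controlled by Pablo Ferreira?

1

Pablo holds 76% of Meridian, so Pablo controls Meridian.
No other company's threshold is met.
Pablo controls 1 company.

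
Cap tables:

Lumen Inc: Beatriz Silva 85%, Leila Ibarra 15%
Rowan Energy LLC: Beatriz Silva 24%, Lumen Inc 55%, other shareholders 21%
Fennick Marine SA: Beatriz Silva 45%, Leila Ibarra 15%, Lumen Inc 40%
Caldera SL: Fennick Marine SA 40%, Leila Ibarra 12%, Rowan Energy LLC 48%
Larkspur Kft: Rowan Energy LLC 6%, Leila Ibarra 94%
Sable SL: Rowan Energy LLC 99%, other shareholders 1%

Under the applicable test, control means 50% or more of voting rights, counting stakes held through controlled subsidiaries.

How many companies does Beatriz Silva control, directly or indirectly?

5

Beatriz holds 85% of Lumen, so Beatriz controls Lumen.
Beatriz and Lumen together hold 24% + 55% = 79% of Rowan, so Beatriz controls Rowan.
Beatriz and Lumen together hold 45% + 40% = 85% of Fennick, so Beatriz controls Fennick.
Fennick and Rowan together hold 40% + 48% = 88% of Caldera, so Beatriz controls Caldera.
Rowan holds 99% of Sable, so Beatriz controls Sable.
No other company's threshold is met.
Beatriz controls 5 companies.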